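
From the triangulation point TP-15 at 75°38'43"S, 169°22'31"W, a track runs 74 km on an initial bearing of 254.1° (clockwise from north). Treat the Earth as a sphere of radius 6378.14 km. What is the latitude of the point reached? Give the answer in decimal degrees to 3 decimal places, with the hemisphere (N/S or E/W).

TP-15: φ = -75.64528°, λ = -169.37528°
δ = d/R = 74/6378.14 = 0.011602 rad
φ₂ = arcsin(sin φ₁ cos δ + cos φ₁ sin δ cos θ)
   = arcsin(-0.96878·0.99993 + 0.24792·0.01160·-0.27396) = -75.81328°
λ₂ = λ₁ + atan2(sin θ sin δ cos φ₁, cos δ − sin φ₁ sin φ₂) = -171.98471°

75.813°S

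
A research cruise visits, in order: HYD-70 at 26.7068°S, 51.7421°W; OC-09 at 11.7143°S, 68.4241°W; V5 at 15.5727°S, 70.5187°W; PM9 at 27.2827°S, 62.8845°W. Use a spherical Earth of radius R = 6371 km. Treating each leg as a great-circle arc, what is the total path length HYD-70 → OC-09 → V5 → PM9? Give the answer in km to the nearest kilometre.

4420 km

HYD-70→OC-09: c = 0.378702 rad, d = 2412.71 km
OC-09→V5: c = 0.076134 rad, d = 485.05 km
V5→PM9: c = 0.238899 rad, d = 1522.03 km
Total = 2412.71 + 485.05 + 1522.03 = 4419.79 km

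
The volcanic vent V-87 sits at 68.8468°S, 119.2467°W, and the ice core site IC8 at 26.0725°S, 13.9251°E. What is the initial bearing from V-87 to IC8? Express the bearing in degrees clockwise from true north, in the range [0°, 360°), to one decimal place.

Δλ = 133.1718°
y = sin Δλ · cos φ₂ = 0.655090
x = cos φ₁ sin φ₂ − sin φ₁ cos φ₂ cos Δλ = -0.731756
θ = atan2(y, x) = 138.1641° → 138.1641° (mod 360°)

138.2°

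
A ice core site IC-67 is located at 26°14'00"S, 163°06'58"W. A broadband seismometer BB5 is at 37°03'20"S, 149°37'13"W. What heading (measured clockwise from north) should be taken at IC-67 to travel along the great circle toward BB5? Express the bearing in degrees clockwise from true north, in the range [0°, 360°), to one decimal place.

IC-67: φ = -26.23333°, λ = -163.11611°
BB5: φ = -37.05556°, λ = -149.62028°
Δλ = 13.4958°
y = sin Δλ · cos φ₂ = 0.186245
x = cos φ₁ sin φ₂ − sin φ₁ cos φ₂ cos Δλ = -0.197503
θ = atan2(y, x) = 136.6804° → 136.6804° (mod 360°)

136.7°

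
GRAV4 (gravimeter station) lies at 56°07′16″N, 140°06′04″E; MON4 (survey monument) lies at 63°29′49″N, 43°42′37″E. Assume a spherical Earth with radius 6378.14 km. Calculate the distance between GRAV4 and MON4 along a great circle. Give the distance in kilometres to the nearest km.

GRAV4: φ = +56.12111°, λ = +140.10111°
MON4: φ = +63.49694°, λ = +43.71028°
Δφ = 7.3758°,  Δλ = -96.3908°
a = sin²(Δφ/2) + cos φ₁ cos φ₂ sin²(Δλ/2) = 0.142359
c = 2·arcsin(√a) = 0.773769 rad = 44.3337°
d = R·c = 6378.14 × 0.773769 = 4935.2 km

4935 km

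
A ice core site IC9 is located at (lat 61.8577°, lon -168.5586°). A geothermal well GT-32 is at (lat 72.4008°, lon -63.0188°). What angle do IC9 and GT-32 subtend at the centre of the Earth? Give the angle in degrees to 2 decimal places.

36.65°

Δφ = 10.5431°,  Δλ = 105.5398°
a = sin²(Δφ/2) + cos φ₁ cos φ₂ sin²(Δλ/2) = 0.098850
c = 2·arcsin(√a) = 0.639657 rad = 36.6496°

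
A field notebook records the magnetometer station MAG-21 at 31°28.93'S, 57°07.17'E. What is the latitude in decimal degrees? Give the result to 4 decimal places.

31° + 28.93′/60 = 31 + 0.48217 = 31.4822°

31.4822°S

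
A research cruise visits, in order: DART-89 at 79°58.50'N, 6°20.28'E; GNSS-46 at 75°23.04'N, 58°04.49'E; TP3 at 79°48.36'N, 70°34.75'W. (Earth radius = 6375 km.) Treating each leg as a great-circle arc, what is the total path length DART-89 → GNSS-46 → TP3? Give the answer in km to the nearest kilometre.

3769 km

DART-89: φ = +79.97500°, λ = +6.33800°
GNSS-46: φ = +75.38400°, λ = +58.07483°
TP3: φ = +79.80600°, λ = -70.57917°
DART-89→GNSS-46: c = 0.199996 rad, d = 1274.97 km
GNSS-46→TP3: c = 0.391157 rad, d = 2493.62 km
Total = 1274.97 + 2493.62 = 3768.60 km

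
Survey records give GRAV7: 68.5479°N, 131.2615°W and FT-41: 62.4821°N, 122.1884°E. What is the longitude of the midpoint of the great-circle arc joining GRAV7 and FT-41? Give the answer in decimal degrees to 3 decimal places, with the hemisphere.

Bx = cos φ₂ cos Δλ = -0.131610,  By = cos φ₂ sin Δλ = -0.442884
φₘ = atan2(sin φ₁ + sin φ₂, √((cos φ₁ + Bx)² + By²)) = 74.59100°
λₘ = λ₁ + atan2(By, cos φ₁ + Bx) = 166.59992°

166.600°E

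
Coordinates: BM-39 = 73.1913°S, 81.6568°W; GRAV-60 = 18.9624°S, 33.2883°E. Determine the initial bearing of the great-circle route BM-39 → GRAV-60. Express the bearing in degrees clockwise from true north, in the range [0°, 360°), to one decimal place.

Δλ = 114.9451°
y = sin Δλ · cos φ₂ = 0.857507
x = cos φ₁ sin φ₂ − sin φ₁ cos φ₂ cos Δλ = -0.475788
θ = atan2(y, x) = 119.0237° → 119.0237° (mod 360°)

119.0°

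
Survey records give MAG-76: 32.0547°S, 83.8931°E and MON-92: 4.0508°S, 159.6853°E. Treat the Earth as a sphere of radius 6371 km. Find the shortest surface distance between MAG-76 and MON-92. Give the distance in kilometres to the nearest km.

8431 km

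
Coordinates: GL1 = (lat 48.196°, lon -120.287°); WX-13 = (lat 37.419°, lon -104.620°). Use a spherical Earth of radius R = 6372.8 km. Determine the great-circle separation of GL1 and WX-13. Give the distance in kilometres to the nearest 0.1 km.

Δφ = -10.7770°,  Δλ = 15.6670°
a = sin²(Δφ/2) + cos φ₁ cos φ₂ sin²(Δλ/2) = 0.018653
c = 2·arcsin(√a) = 0.274010 rad = 15.6996°
d = R·c = 6372.8 × 0.274010 = 1746.2 km

1746.2 km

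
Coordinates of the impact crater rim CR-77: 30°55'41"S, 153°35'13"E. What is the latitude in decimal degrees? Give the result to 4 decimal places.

30° + 55′/60 + 41″/3600 = 30 + 0.91667 + 0.01139 = 30.9281°

30.9281°S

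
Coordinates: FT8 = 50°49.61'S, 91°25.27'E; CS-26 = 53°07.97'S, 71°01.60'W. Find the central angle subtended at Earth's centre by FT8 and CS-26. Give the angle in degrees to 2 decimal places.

FT8: φ = -50.82683°, λ = +91.42117°
CS-26: φ = -53.13283°, λ = -71.02667°
Δφ = -2.3060°,  Δλ = -162.4478°
a = sin²(Δφ/2) + cos φ₁ cos φ₂ sin²(Δλ/2) = 0.370559
c = 2·arcsin(√a) = 1.308931 rad = 74.9962°

75.00°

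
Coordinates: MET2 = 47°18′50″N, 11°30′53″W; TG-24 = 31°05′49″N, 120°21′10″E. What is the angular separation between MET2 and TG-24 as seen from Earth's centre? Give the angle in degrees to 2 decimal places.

MET2: φ = +47.31389°, λ = -11.51472°
TG-24: φ = +31.09694°, λ = +120.35278°
Δφ = -16.2169°,  Δλ = 131.8675°
a = sin²(Δφ/2) + cos φ₁ cos φ₂ sin²(Δλ/2) = 0.503904
c = 2·arcsin(√a) = 1.578603 rad = 90.4473°

90.45°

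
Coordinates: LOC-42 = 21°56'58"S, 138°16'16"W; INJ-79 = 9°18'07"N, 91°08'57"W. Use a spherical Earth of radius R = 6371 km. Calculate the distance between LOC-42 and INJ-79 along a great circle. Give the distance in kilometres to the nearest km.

LOC-42: φ = -21.94944°, λ = -138.27111°
INJ-79: φ = +9.30194°, λ = -91.14917°
Δφ = 31.2514°,  Δλ = 47.1219°
a = sin²(Δφ/2) + cos φ₁ cos φ₂ sin²(Δλ/2) = 0.218800
c = 2·arcsin(√a) = 0.973510 rad = 55.7780°
d = R·c = 6371 × 0.973510 = 6202.2 km

6202 km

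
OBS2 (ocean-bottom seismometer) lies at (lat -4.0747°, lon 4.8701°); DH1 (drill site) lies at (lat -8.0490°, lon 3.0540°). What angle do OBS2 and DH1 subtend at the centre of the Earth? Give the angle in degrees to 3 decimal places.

4.365°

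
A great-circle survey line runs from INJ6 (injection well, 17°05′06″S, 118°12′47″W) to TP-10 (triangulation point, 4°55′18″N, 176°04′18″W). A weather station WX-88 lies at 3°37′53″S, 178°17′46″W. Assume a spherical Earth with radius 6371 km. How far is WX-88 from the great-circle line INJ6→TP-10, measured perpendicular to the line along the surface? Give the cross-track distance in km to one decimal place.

973.1 km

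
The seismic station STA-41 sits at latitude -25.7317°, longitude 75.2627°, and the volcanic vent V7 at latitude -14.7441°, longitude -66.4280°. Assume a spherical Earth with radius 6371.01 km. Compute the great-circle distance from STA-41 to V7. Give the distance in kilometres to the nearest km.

13896 km

Δφ = 10.9876°,  Δλ = -141.6907°
a = sin²(Δφ/2) + cos φ₁ cos φ₂ sin²(Δλ/2) = 0.786548
c = 2·arcsin(√a) = 2.181074 rad = 124.9664°
d = R·c = 6371.01 × 2.181074 = 13895.6 km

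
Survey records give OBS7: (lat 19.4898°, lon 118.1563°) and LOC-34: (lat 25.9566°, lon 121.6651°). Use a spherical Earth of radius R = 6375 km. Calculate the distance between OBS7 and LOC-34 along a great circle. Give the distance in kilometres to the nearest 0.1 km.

Δφ = 6.4668°,  Δλ = 3.5088°
a = sin²(Δφ/2) + cos φ₁ cos φ₂ sin²(Δλ/2) = 0.003976
c = 2·arcsin(√a) = 0.126192 rad = 7.2303°
d = R·c = 6375 × 0.126192 = 804.5 km

804.5 km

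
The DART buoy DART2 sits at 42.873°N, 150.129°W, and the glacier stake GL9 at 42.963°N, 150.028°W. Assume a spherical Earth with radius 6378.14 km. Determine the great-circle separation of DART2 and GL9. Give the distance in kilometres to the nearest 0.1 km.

Δφ = 0.0900°,  Δλ = 0.1010°
a = sin²(Δφ/2) + cos φ₁ cos φ₂ sin²(Δλ/2) = 0.000001
c = 2·arcsin(√a) = 0.002033 rad = 0.1165°
d = R·c = 6378.14 × 0.002033 = 13.0 km

13.0 km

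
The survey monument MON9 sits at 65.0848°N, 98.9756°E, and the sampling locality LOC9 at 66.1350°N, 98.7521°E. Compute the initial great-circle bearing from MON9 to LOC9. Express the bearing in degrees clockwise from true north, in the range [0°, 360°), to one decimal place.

355.1°

Δλ = -0.2235°
y = sin Δλ · cos φ₂ = -0.001578
x = cos φ₁ sin φ₂ − sin φ₁ cos φ₂ cos Δλ = 0.018331
θ = atan2(y, x) = -4.9207° → 355.0793° (mod 360°)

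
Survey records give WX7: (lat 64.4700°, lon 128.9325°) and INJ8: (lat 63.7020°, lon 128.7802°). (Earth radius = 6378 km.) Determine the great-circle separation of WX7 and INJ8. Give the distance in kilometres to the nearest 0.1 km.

85.8 km

Δφ = -0.7680°,  Δλ = -0.1523°
a = sin²(Δφ/2) + cos φ₁ cos φ₂ sin²(Δλ/2) = 0.000045
c = 2·arcsin(√a) = 0.013454 rad = 0.7709°
d = R·c = 6378 × 0.013454 = 85.8 km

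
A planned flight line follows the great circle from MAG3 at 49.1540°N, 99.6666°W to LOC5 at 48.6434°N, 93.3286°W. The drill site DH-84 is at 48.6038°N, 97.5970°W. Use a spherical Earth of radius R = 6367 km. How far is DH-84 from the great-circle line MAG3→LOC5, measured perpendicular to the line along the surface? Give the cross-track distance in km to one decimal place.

δ₁₃ = central angle MAG3→DH-84 = 0.025622 rad  (haversine)
θ₁₃ = bearing MAG3→DH-84 = 111.229°,  θ₁₂ = bearing MAG3→LOC5 = 94.590°
dₓₜ = R·arcsin(sin δ₁₃ · sin(θ₁₃ − θ₁₂)) = 6367·arcsin(0.02562·sin(16.638°)) = 46.705 km
|dₓₜ| = 46.705 km

46.7 km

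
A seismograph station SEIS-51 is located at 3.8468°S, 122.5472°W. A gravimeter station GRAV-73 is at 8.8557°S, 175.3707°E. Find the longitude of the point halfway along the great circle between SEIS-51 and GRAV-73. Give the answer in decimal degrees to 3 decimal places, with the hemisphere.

Bx = cos φ₂ cos Δλ = 0.462624,  By = cos φ₂ sin Δλ = -0.873086
φₘ = atan2(sin φ₁ + sin φ₂, √((cos φ₁ + Bx)² + By²)) = -7.40180°
λₘ = λ₁ + atan2(By, cos φ₁ + Bx) = -153.42037°

153.420°W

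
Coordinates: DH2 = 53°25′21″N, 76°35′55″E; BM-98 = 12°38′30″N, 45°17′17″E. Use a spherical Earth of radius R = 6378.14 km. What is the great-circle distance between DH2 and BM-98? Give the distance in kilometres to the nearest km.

DH2: φ = +53.42250°, λ = +76.59861°
BM-98: φ = +12.64167°, λ = +45.28806°
Δφ = -40.7808°,  Δλ = -31.3106°
a = sin²(Δφ/2) + cos φ₁ cos φ₂ sin²(Δλ/2) = 0.163734
c = 2·arcsin(√a) = 0.833173 rad = 47.7373°
d = R·c = 6378.14 × 0.833173 = 5314.1 km

5314 km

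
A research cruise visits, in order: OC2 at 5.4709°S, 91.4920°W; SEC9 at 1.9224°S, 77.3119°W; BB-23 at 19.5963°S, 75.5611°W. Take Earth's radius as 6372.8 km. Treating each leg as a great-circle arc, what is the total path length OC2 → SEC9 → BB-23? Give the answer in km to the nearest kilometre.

3597 km

OC2→SEC9: c = 0.254580 rad, d = 1622.39 km
SEC9→BB-23: c = 0.309912 rad, d = 1975.01 km
Total = 1622.39 + 1975.01 = 3597.40 km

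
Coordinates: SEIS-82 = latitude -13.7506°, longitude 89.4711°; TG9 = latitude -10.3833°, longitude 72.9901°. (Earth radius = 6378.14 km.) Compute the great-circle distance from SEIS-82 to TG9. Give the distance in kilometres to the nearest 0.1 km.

Δφ = 3.3673°,  Δλ = -16.4810°
a = sin²(Δφ/2) + cos φ₁ cos φ₂ sin²(Δλ/2) = 0.020491
c = 2·arcsin(√a) = 0.287279 rad = 16.4599°
d = R·c = 6378.14 × 0.287279 = 1832.3 km

1832.3 km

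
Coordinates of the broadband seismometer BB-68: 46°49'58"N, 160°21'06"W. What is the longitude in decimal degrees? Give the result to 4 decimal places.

160° + 21′/60 + 6″/3600 = 160 + 0.35000 + 0.00167 = 160.3517°

160.3517°W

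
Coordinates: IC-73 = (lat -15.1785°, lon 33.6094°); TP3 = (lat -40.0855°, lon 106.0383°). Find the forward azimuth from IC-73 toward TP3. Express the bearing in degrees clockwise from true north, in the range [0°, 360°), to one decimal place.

127.6°

Δλ = 72.4289°
y = sin Δλ · cos φ₂ = 0.729388
x = cos φ₁ sin φ₂ − sin φ₁ cos φ₂ cos Δλ = -0.560992
θ = atan2(y, x) = 127.5649° → 127.5649° (mod 360°)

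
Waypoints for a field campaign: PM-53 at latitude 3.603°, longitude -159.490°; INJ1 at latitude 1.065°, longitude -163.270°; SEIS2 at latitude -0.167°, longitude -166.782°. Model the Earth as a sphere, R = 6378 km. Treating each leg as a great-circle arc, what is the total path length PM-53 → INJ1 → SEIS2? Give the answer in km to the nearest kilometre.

PM-53→INJ1: c = 0.079415 rad, d = 506.51 km
INJ1→SEIS2: c = 0.064955 rad, d = 414.28 km
Total = 506.51 + 414.28 = 920.79 km

921 km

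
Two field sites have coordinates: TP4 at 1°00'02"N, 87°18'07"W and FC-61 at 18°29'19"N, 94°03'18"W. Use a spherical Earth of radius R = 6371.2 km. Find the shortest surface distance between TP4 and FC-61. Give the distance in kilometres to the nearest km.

TP4: φ = +1.00056°, λ = -87.30194°
FC-61: φ = +18.48861°, λ = -94.05500°
Δφ = 17.4881°,  Δλ = -6.7531°
a = sin²(Δφ/2) + cos φ₁ cos φ₂ sin²(Δλ/2) = 0.026400
c = 2·arcsin(√a) = 0.326406 rad = 18.7017°
d = R·c = 6371.2 × 0.326406 = 2079.6 km

2080 km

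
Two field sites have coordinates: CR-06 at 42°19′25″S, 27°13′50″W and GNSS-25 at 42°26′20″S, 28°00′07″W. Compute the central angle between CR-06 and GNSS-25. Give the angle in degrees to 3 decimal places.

0.581°

CR-06: φ = -42.32361°, λ = -27.23056°
GNSS-25: φ = -42.43889°, λ = -28.00194°
Δφ = -0.1153°,  Δλ = -0.7714°
a = sin²(Δφ/2) + cos φ₁ cos φ₂ sin²(Δλ/2) = 0.000026
c = 2·arcsin(√a) = 0.010146 rad = 0.5813°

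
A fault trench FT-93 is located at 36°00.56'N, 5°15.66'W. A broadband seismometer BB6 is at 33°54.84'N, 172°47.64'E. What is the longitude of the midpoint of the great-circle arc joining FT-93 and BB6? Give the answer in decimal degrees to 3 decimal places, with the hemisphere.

FT-93: φ = +36.00933°, λ = -5.26100°
BB6: φ = +33.91400°, λ = +172.79400°
Bx = cos φ₂ cos Δλ = -0.829398,  By = cos φ₂ sin Δλ = 0.028166
φₘ = atan2(sin φ₁ + sin φ₂, √((cos φ₁ + Bx)² + By²)) = 88.25932°
λₘ = λ₁ + atan2(By, cos φ₁ + Bx) = 120.75598°

120.756°E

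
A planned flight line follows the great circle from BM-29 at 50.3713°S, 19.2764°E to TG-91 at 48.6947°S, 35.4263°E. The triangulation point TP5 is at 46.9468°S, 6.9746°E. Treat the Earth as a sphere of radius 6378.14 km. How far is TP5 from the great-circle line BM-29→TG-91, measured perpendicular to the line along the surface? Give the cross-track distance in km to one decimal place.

δ₁₃ = central angle BM-29→TP5 = 0.153665 rad  (haversine)
θ₁₃ = bearing BM-29→TP5 = 288.142°,  θ₁₂ = bearing BM-29→TG-91 = 87.133°
dₓₜ = R·arcsin(sin δ₁₃ · sin(θ₁₃ − θ₁₂)) = 6378.14·arcsin(0.15306·sin(201.010°)) = -350.188 km
|dₓₜ| = 350.188 km

350.2 km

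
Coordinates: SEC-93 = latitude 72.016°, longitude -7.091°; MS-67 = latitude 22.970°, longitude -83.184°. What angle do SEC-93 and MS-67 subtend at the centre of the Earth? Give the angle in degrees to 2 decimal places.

63.93°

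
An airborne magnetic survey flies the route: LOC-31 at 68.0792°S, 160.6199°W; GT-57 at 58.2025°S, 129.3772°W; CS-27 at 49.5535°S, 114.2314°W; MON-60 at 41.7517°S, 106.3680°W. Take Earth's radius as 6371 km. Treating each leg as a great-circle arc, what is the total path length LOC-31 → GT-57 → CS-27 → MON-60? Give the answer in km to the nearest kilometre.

LOC-31→GT-57: c = 0.295517 rad, d = 1882.74 km
GT-57→CS-27: c = 0.216039 rad, d = 1376.38 km
CS-27→MON-60: c = 0.166368 rad, d = 1059.93 km
Total = 1882.74 + 1376.38 + 1059.93 = 4319.05 km

4319 km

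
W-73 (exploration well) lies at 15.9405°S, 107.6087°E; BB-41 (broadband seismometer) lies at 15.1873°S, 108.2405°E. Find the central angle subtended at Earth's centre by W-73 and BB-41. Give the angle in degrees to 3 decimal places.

0.968°

Δφ = 0.7532°,  Δλ = 0.6318°
a = sin²(Δφ/2) + cos φ₁ cos φ₂ sin²(Δλ/2) = 0.000071
c = 2·arcsin(√a) = 0.016901 rad = 0.9684°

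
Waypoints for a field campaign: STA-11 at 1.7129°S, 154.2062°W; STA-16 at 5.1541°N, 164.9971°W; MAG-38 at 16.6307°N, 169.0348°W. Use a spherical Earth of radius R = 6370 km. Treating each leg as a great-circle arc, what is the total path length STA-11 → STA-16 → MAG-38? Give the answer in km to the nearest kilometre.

STA-11→STA-16: c = 0.223071 rad, d = 1420.96 km
STA-16→MAG-38: c = 0.211879 rad, d = 1349.67 km
Total = 1420.96 + 1349.67 = 2770.63 km

2771 km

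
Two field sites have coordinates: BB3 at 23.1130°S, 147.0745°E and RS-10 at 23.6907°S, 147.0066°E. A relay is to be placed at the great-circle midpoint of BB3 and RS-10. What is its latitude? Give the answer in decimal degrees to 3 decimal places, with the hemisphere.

23.402°S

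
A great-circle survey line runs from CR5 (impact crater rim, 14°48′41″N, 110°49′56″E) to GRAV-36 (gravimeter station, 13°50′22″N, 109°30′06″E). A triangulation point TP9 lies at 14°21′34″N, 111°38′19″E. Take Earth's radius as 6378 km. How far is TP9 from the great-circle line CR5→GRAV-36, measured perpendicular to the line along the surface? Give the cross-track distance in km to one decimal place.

92.3 km

CR5: φ = +14.81139°, λ = +110.83222°
GRAV-36: φ = +13.83944°, λ = +109.50167°
TP9: φ = +14.35944°, λ = +111.63861°
δ₁₃ = central angle CR5→TP9 = 0.015740 rad  (haversine)
θ₁₃ = bearing CR5→TP9 = 119.974°,  θ₁₂ = bearing CR5→GRAV-36 = 233.153°
dₓₜ = R·arcsin(sin δ₁₃ · sin(θ₁₃ − θ₁₂)) = 6378·arcsin(0.01574·sin(-113.179°)) = -92.284 km
|dₓₜ| = 92.284 km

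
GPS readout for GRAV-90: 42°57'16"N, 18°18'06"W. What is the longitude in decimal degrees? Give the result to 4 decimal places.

18° + 18′/60 + 6″/3600 = 18 + 0.30000 + 0.00167 = 18.3017°

18.3017°W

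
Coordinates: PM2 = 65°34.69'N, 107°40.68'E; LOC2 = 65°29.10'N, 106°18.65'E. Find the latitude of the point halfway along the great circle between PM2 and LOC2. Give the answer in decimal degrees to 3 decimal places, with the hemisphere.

65.533°N

PM2: φ = +65.57817°, λ = +107.67800°
LOC2: φ = +65.48500°, λ = +106.31083°
Bx = cos φ₂ cos Δλ = 0.414813,  By = cos φ₂ sin Δλ = -0.009900
φₘ = atan2(sin φ₁ + sin φ₂, √((cos φ₁ + Bx)² + By²)) = 65.53312°
λₘ = λ₁ + atan2(By, cos φ₁ + Bx) = 106.99320°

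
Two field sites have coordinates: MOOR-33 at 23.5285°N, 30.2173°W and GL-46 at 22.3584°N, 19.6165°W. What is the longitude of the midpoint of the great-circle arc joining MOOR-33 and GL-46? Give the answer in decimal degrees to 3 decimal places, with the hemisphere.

Bx = cos φ₂ cos Δλ = 0.909038,  By = cos φ₂ sin Δλ = 0.170135
φₘ = atan2(sin φ₁ + sin φ₂, √((cos φ₁ + Bx)² + By²)) = 23.03172°
λₘ = λ₁ + atan2(By, cos φ₁ + Bx) = -24.89392°

24.894°W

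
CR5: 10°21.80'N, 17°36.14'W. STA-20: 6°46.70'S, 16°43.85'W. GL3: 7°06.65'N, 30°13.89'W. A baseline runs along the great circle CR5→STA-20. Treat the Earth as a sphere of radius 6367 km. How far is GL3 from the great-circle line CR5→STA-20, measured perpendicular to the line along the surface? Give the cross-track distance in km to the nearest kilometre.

1408 km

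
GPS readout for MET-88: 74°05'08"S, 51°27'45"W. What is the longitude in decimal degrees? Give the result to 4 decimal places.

51.4625°W

51° + 27′/60 + 45″/3600 = 51 + 0.45000 + 0.01250 = 51.4625°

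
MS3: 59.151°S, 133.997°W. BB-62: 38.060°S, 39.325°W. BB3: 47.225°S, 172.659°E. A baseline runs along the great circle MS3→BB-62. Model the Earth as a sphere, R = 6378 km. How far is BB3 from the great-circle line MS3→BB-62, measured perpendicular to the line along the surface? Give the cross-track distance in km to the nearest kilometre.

1668 km

δ₁₃ = central angle MS3→BB3 = 0.577045 rad  (haversine)
θ₁₃ = bearing MS3→BB3 = 267.025°,  θ₁₂ = bearing MS3→BB-62 = 115.314°
dₓₜ = R·arcsin(sin δ₁₃ · sin(θ₁₃ − θ₁₂)) = 6378·arcsin(0.54555·sin(151.712°)) = 1667.924 km
|dₓₜ| = 1667.924 km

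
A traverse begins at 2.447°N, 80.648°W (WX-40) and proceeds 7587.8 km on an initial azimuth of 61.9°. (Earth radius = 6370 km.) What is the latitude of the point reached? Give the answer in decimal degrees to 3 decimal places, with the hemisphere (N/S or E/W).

δ = d/R = 7587.8/6370 = 1.191177 rad
φ₂ = arcsin(sin φ₁ cos δ + cos φ₁ sin δ cos θ)
   = arcsin(0.04270·0.37057 + 0.99909·0.92881·0.47101) = 26.92997°
λ₂ = λ₁ + atan2(sin θ sin δ cos φ₁, cos δ − sin φ₁ sin φ₂) = -13.87088°

26.930°N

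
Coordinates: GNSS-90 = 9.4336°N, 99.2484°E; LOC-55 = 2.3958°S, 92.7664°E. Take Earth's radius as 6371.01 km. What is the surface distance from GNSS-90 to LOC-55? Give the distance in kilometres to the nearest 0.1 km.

1498.6 km

Δφ = -11.8294°,  Δλ = -6.4820°
a = sin²(Δφ/2) + cos φ₁ cos φ₂ sin²(Δλ/2) = 0.013769
c = 2·arcsin(√a) = 0.235226 rad = 13.4775°
d = R·c = 6371.01 × 0.235226 = 1498.6 km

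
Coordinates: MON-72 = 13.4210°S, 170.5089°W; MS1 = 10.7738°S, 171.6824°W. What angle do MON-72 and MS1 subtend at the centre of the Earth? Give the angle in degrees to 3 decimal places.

2.885°

Δφ = 2.6472°,  Δλ = -1.1735°
a = sin²(Δφ/2) + cos φ₁ cos φ₂ sin²(Δλ/2) = 0.000634
c = 2·arcsin(√a) = 0.050355 rad = 2.8851°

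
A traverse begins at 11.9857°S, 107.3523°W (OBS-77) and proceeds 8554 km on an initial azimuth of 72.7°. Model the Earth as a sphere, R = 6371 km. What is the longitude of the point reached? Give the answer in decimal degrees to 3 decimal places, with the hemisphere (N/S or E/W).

34.187°W

δ = d/R = 8554/6371 = 1.342646 rad
φ₂ = arcsin(sin φ₁ cos δ + cos φ₁ sin δ cos θ)
   = arcsin(-0.20767·0.22618 + 0.97820·0.97409·0.29737) = 13.67325°
λ₂ = λ₁ + atan2(sin θ sin δ cos φ₁, cos δ − sin φ₁ sin φ₂) = -34.18676°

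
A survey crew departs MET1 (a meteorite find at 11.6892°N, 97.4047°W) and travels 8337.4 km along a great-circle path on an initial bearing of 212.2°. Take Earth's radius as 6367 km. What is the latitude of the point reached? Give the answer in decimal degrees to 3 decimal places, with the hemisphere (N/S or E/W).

δ = d/R = 8337.4/6367 = 1.309471 rad
φ₂ = arcsin(sin φ₁ cos δ + cos φ₁ sin δ cos θ)
   = arcsin(0.20260·0.25836 + 0.97926·0.96605·-0.84619) = -48.43171°
λ₂ = λ₁ + atan2(sin θ sin δ cos φ₁, cos δ − sin φ₁ sin φ₂) = -148.28662°

48.432°S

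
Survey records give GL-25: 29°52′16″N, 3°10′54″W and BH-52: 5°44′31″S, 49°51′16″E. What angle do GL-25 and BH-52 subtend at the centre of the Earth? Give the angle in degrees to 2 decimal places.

62.03°

GL-25: φ = +29.87111°, λ = -3.18167°
BH-52: φ = -5.74194°, λ = +49.85444°
Δφ = -35.6131°,  Δλ = 53.0361°
a = sin²(Δφ/2) + cos φ₁ cos φ₂ sin²(Δλ/2) = 0.265510
c = 2·arcsin(√a) = 1.082660 rad = 62.0318°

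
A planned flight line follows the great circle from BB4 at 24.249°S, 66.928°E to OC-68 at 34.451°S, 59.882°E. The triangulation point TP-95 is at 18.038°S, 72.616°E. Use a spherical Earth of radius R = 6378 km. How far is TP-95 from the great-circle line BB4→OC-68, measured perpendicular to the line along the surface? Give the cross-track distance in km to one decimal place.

δ₁₃ = central angle BB4→TP-95 = 0.142517 rad  (haversine)
θ₁₃ = bearing BB4→TP-95 = 41.567°,  θ₁₂ = bearing BB4→OC-68 = 209.378°
dₓₜ = R·arcsin(sin δ₁₃ · sin(θ₁₃ − θ₁₂)) = 6378·arcsin(0.14204·sin(-167.811°)) = -191.302 km
|dₓₜ| = 191.302 km

191.3 km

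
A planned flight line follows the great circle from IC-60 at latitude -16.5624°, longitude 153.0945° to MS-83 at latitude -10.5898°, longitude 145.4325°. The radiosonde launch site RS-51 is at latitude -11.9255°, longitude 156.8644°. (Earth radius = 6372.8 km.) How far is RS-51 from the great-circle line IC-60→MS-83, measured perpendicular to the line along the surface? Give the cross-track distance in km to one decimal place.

δ₁₃ = central angle IC-60→RS-51 = 0.103024 rad  (haversine)
θ₁₃ = bearing IC-60→RS-51 = 38.721°,  θ₁₂ = bearing IC-60→MS-83 = 307.771°
dₓₜ = R·arcsin(sin δ₁₃ · sin(θ₁₃ − θ₁₂)) = 6372.8·arcsin(0.10284·sin(-269.049°)) = 656.461 km
|dₓₜ| = 656.461 km

656.5 km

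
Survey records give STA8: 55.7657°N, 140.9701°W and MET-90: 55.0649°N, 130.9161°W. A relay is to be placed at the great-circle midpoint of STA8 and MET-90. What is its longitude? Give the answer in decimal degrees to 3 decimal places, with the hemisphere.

Bx = cos φ₂ cos Δλ = 0.563854,  By = cos φ₂ sin Δλ = 0.099971
φₘ = atan2(sin φ₁ + sin φ₂, √((cos φ₁ + Bx)² + By²)) = 55.51841°
λₘ = λ₁ + atan2(By, cos φ₁ + Bx) = -135.89839°

135.898°W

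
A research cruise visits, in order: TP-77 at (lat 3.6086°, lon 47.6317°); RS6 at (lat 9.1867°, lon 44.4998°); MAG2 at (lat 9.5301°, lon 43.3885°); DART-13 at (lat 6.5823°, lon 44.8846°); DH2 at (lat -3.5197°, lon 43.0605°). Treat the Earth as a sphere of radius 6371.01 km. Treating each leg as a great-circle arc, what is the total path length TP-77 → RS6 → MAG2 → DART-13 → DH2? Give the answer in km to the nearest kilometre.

2346 km

TP-77→RS6: c = 0.111475 rad, d = 710.21 km
RS6→MAG2: c = 0.020054 rad, d = 127.77 km
MAG2→DART-13: c = 0.057578 rad, d = 366.83 km
DART-13→DH2: c = 0.179155 rad, d = 1141.40 km
Total = 710.21 + 127.77 + 366.83 + 1141.40 = 2346.20 km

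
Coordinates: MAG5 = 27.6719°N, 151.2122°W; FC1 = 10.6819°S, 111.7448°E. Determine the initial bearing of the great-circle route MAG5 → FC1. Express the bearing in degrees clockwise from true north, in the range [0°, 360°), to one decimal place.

263.7°

Δλ = -97.0430°
y = sin Δλ · cos φ₂ = -0.975257
x = cos φ₁ sin φ₂ − sin φ₁ cos φ₂ cos Δλ = -0.108199
θ = atan2(y, x) = -96.3308° → 263.6692° (mod 360°)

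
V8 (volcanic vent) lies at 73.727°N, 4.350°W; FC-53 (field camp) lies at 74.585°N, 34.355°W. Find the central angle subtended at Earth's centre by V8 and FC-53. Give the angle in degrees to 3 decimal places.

8.148°

Δφ = 0.8580°,  Δλ = -30.0050°
a = sin²(Δφ/2) + cos φ₁ cos φ₂ sin²(Δλ/2) = 0.005047
c = 2·arcsin(√a) = 0.142206 rad = 8.1478°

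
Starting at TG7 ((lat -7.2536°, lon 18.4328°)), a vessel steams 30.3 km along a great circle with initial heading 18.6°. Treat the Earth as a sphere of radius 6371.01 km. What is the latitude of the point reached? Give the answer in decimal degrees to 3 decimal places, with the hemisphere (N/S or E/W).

6.995°S

δ = d/R = 30.3/6371.01 = 0.004756 rad
φ₂ = arcsin(sin φ₁ cos δ + cos φ₁ sin δ cos θ)
   = arcsin(-0.12626·0.99999 + 0.99200·0.00476·0.94777) = -6.99533°
λ₂ = λ₁ + atan2(sin θ sin δ cos φ₁, cos δ − sin φ₁ sin φ₂) = 18.52037°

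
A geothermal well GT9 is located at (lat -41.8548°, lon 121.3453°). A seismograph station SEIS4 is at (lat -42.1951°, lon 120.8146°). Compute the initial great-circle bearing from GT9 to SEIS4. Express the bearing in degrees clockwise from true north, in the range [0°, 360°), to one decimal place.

Δλ = -0.5307°
y = sin Δλ · cos φ₂ = -0.006862
x = cos φ₁ sin φ₂ − sin φ₁ cos φ₂ cos Δλ = -0.005961
θ = atan2(y, x) = -130.9780° → 229.0220° (mod 360°)

229.0°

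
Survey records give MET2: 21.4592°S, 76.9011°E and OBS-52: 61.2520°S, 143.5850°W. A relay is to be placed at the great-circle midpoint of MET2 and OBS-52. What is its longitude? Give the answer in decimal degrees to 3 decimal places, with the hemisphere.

105.835°E

Bx = cos φ₂ cos Δλ = -0.365799,  By = cos φ₂ sin Δλ = 0.312269
φₘ = atan2(sin φ₁ + sin φ₂, √((cos φ₁ + Bx)² + By²)) = -62.55088°
λₘ = λ₁ + atan2(By, cos φ₁ + Bx) = 105.83519°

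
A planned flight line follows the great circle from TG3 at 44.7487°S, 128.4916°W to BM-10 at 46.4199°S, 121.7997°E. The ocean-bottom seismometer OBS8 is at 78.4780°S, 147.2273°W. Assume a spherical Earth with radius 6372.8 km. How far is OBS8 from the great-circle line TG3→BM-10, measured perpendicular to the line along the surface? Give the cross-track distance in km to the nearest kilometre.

2229 km

δ₁₃ = central angle TG3→OBS8 = 0.602091 rad  (haversine)
θ₁₃ = bearing TG3→OBS8 = 186.504°,  θ₁₂ = bearing TG3→BM-10 = 223.741°
dₓₜ = R·arcsin(sin δ₁₃ · sin(θ₁₃ − θ₁₂)) = 6372.8·arcsin(0.56637·sin(-37.237°)) = -2229.238 km
|dₓₜ| = 2229.238 km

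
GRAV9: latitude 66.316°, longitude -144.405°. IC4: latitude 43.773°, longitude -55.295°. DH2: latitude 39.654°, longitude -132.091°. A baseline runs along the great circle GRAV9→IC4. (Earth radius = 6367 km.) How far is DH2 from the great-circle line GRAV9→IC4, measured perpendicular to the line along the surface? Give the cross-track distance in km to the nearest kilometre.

3062 km

δ₁₃ = central angle GRAV9→DH2 = 0.480954 rad  (haversine)
θ₁₃ = bearing GRAV9→DH2 = 159.211°,  θ₁₂ = bearing GRAV9→IC4 = 69.662°
dₓₜ = R·arcsin(sin δ₁₃ · sin(θ₁₃ − θ₁₂)) = 6367·arcsin(0.46263·sin(89.549°)) = 3062.131 km
|dₓₜ| = 3062.131 km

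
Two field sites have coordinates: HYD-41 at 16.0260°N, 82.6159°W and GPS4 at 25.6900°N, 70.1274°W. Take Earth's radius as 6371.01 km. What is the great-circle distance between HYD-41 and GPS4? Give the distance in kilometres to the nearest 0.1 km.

Δφ = 9.6640°,  Δλ = 12.4885°
a = sin²(Δφ/2) + cos φ₁ cos φ₂ sin²(Δλ/2) = 0.017342
c = 2·arcsin(√a) = 0.264145 rad = 15.1344°
d = R·c = 6371.01 × 0.264145 = 1682.9 km

1682.9 km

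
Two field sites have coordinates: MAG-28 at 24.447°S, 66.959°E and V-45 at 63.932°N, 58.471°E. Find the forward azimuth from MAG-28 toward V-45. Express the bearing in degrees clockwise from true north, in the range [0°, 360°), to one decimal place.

356.3°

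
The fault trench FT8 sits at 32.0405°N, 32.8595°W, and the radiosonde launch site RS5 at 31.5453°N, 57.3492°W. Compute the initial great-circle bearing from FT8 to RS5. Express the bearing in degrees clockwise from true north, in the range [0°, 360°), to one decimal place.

275.2°

Δλ = -24.4897°
y = sin Δλ · cos φ₂ = -0.353273
x = cos φ₁ sin φ₂ − sin φ₁ cos φ₂ cos Δλ = 0.032032
θ = atan2(y, x) = -84.8190° → 275.1810° (mod 360°)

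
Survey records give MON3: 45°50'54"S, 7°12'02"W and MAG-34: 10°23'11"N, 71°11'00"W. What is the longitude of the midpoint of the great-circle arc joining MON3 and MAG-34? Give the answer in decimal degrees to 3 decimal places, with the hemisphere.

45.284°W

MON3: φ = -45.84833°, λ = -7.20056°
MAG-34: φ = +10.38639°, λ = -71.18333°
Bx = cos φ₂ cos Δλ = 0.431454,  By = cos φ₂ sin Δλ = -0.883937
φₘ = atan2(sin φ₁ + sin φ₂, √((cos φ₁ + Bx)² + By²)) = -20.54912°
λₘ = λ₁ + atan2(By, cos φ₁ + Bx) = -45.28360°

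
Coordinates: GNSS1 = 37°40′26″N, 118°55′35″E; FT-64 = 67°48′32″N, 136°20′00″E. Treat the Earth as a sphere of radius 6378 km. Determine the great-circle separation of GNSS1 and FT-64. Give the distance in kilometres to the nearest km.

3525 km

GNSS1: φ = +37.67389°, λ = +118.92639°
FT-64: φ = +67.80889°, λ = +136.33333°
Δφ = 30.1350°,  Δλ = 17.4069°
a = sin²(Δφ/2) + cos φ₁ cos φ₂ sin²(Δλ/2) = 0.074423
c = 2·arcsin(√a) = 0.552616 rad = 31.6626°
d = R·c = 6378 × 0.552616 = 3524.6 km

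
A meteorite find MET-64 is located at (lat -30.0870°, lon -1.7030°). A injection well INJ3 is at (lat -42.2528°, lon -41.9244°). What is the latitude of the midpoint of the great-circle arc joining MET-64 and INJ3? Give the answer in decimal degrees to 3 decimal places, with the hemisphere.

37.891°S

Bx = cos φ₂ cos Δλ = 0.565172,  By = cos φ₂ sin Δλ = -0.477969
φₘ = atan2(sin φ₁ + sin φ₂, √((cos φ₁ + Bx)² + By²)) = -37.89129°
λₘ = λ₁ + atan2(By, cos φ₁ + Bx) = -20.17965°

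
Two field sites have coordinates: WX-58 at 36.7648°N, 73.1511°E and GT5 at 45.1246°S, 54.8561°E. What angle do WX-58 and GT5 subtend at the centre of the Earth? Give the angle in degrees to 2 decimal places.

83.54°

Δφ = -81.8894°,  Δλ = -18.2950°
a = sin²(Δφ/2) + cos φ₁ cos φ₂ sin²(Δλ/2) = 0.443743
c = 2·arcsin(√a) = 1.458044 rad = 83.5398°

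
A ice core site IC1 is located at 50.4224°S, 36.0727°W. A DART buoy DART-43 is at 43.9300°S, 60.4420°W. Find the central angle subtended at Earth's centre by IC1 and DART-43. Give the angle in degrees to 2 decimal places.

Δφ = 6.4924°,  Δλ = -24.3693°
a = sin²(Δφ/2) + cos φ₁ cos φ₂ sin²(Δλ/2) = 0.023647
c = 2·arcsin(√a) = 0.308778 rad = 17.6917°

17.69°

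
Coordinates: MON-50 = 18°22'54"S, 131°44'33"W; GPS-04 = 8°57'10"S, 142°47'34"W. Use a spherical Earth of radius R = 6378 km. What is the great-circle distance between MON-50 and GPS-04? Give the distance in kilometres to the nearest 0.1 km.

MON-50: φ = -18.38167°, λ = -131.74250°
GPS-04: φ = -8.95278°, λ = -142.79278°
Δφ = 9.4289°,  Δλ = -11.0503°
a = sin²(Δφ/2) + cos φ₁ cos φ₂ sin²(Δλ/2) = 0.015445
c = 2·arcsin(√a) = 0.249203 rad = 14.2783°
d = R·c = 6378 × 0.249203 = 1589.4 km

1589.4 km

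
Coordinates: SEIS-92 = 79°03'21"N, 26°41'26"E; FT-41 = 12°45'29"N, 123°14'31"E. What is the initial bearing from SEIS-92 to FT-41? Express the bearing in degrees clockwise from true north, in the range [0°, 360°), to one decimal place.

SEIS-92: φ = +79.05583°, λ = +26.69056°
FT-41: φ = +12.75806°, λ = +123.24194°
Δλ = 96.5514°
y = sin Δλ · cos φ₂ = 0.968942
x = cos φ₁ sin φ₂ − sin φ₁ cos φ₂ cos Δλ = 0.151180
θ = atan2(y, x) = 81.1319° → 81.1319° (mod 360°)

81.1°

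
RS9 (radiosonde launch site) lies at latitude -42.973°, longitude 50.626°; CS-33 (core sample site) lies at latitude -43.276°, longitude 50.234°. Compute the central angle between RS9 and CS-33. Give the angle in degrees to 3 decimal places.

0.417°

Δφ = -0.3030°,  Δλ = -0.3920°
a = sin²(Δφ/2) + cos φ₁ cos φ₂ sin²(Δλ/2) = 0.000013
c = 2·arcsin(√a) = 0.007273 rad = 0.4167°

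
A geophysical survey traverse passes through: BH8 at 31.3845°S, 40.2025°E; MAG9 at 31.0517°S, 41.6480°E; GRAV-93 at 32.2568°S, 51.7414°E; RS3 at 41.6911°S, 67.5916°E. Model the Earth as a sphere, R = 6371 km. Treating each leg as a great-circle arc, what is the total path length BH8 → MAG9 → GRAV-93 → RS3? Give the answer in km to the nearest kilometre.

BH8→MAG9: c = 0.022344 rad, d = 142.35 km
MAG9→GRAV-93: c = 0.151364 rad, d = 964.34 km
GRAV-93→RS3: c = 0.274856 rad, d = 1751.11 km
Total = 142.35 + 964.34 + 1751.11 = 2857.80 km

2858 km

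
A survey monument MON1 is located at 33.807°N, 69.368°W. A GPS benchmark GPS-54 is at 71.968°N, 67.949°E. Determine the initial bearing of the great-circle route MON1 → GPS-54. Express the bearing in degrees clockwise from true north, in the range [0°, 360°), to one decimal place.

12.9°

Δλ = 137.3170°
y = sin Δλ · cos φ₂ = 0.209856
x = cos φ₁ sin φ₂ − sin φ₁ cos φ₂ cos Δλ = 0.916715
θ = atan2(y, x) = 12.8940° → 12.8940° (mod 360°)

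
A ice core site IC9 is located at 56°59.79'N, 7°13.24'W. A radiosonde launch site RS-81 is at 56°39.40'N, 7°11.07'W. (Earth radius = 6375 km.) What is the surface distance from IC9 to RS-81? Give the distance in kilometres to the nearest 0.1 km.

IC9: φ = +56.99650°, λ = -7.22067°
RS-81: φ = +56.65667°, λ = -7.18450°
Δφ = -0.3398°,  Δλ = 0.0362°
a = sin²(Δφ/2) + cos φ₁ cos φ₂ sin²(Δλ/2) = 0.000009
c = 2·arcsin(√a) = 0.005941 rad = 0.3404°
d = R·c = 6375 × 0.005941 = 37.9 km

37.9 km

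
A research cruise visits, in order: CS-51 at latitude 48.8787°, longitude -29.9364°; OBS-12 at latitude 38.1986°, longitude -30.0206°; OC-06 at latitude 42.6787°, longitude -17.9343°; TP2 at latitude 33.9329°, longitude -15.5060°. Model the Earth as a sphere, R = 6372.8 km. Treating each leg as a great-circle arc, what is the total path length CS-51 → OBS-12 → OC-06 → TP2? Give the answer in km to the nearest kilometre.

3320 km

CS-51→OBS-12: c = 0.186406 rad, d = 1187.93 km
OBS-12→OC-06: c = 0.178350 rad, d = 1136.59 km
OC-06→TP2: c = 0.156204 rad, d = 995.46 km
Total = 1187.93 + 1136.59 + 995.46 = 3319.97 km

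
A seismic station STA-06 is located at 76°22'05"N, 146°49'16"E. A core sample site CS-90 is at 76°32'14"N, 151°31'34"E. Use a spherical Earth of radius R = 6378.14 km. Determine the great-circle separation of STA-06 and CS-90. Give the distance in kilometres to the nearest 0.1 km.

124.1 km

STA-06: φ = +76.36806°, λ = +146.82111°
CS-90: φ = +76.53722°, λ = +151.52611°
Δφ = 0.1692°,  Δλ = 4.7050°
a = sin²(Δφ/2) + cos φ₁ cos φ₂ sin²(Δλ/2) = 0.000095
c = 2·arcsin(√a) = 0.019456 rad = 1.1147°
d = R·c = 6378.14 × 0.019456 = 124.1 km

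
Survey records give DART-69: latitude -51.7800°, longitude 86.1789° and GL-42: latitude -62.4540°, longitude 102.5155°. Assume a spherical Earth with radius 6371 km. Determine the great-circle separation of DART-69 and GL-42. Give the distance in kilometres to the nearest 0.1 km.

Δφ = -10.6740°,  Δλ = 16.3366°
a = sin²(Δφ/2) + cos φ₁ cos φ₂ sin²(Δλ/2) = 0.014427
c = 2·arcsin(√a) = 0.240810 rad = 13.7974°
d = R·c = 6371 × 0.240810 = 1534.2 km

1534.2 km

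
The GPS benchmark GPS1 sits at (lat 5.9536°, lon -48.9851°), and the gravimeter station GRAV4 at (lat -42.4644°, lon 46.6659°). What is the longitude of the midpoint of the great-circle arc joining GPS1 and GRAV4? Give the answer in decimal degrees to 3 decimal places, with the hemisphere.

10.457°W

Bx = cos φ₂ cos Δλ = -0.072640,  By = cos φ₂ sin Δλ = 0.734112
φₘ = atan2(sin φ₁ + sin φ₂, √((cos φ₁ + Bx)² + By²)) = -25.86630°
λₘ = λ₁ + atan2(By, cos φ₁ + Bx) = -10.45668°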